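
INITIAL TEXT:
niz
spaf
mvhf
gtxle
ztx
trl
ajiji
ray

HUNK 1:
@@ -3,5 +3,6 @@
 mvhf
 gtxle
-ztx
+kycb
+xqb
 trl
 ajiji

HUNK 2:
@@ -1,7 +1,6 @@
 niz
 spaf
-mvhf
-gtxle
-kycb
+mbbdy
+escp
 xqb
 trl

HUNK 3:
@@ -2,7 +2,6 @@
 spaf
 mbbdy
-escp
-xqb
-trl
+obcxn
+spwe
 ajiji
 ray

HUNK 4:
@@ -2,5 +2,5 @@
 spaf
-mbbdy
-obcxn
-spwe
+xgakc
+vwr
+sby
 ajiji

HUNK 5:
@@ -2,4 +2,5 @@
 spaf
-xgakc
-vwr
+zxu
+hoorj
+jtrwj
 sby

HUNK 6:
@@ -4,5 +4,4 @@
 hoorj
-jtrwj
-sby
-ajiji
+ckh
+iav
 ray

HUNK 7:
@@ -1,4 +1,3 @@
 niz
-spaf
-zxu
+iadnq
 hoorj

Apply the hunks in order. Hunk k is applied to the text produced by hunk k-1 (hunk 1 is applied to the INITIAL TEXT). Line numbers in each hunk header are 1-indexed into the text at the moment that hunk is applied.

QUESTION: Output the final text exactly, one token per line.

Answer: niz
iadnq
hoorj
ckh
iav
ray

Derivation:
Hunk 1: at line 3 remove [ztx] add [kycb,xqb] -> 9 lines: niz spaf mvhf gtxle kycb xqb trl ajiji ray
Hunk 2: at line 1 remove [mvhf,gtxle,kycb] add [mbbdy,escp] -> 8 lines: niz spaf mbbdy escp xqb trl ajiji ray
Hunk 3: at line 2 remove [escp,xqb,trl] add [obcxn,spwe] -> 7 lines: niz spaf mbbdy obcxn spwe ajiji ray
Hunk 4: at line 2 remove [mbbdy,obcxn,spwe] add [xgakc,vwr,sby] -> 7 lines: niz spaf xgakc vwr sby ajiji ray
Hunk 5: at line 2 remove [xgakc,vwr] add [zxu,hoorj,jtrwj] -> 8 lines: niz spaf zxu hoorj jtrwj sby ajiji ray
Hunk 6: at line 4 remove [jtrwj,sby,ajiji] add [ckh,iav] -> 7 lines: niz spaf zxu hoorj ckh iav ray
Hunk 7: at line 1 remove [spaf,zxu] add [iadnq] -> 6 lines: niz iadnq hoorj ckh iav ray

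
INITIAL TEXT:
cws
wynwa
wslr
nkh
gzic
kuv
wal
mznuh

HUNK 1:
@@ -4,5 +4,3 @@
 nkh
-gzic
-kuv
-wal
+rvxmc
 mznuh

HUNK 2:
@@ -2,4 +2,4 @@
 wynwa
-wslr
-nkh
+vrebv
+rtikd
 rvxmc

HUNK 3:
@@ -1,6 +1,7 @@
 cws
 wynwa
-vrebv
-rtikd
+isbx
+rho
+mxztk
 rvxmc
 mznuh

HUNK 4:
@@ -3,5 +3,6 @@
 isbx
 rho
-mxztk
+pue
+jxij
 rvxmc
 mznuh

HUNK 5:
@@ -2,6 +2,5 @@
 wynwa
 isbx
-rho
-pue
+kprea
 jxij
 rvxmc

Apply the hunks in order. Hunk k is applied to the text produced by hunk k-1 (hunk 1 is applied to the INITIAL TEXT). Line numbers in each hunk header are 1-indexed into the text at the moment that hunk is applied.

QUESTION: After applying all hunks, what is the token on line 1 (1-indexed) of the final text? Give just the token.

Answer: cws

Derivation:
Hunk 1: at line 4 remove [gzic,kuv,wal] add [rvxmc] -> 6 lines: cws wynwa wslr nkh rvxmc mznuh
Hunk 2: at line 2 remove [wslr,nkh] add [vrebv,rtikd] -> 6 lines: cws wynwa vrebv rtikd rvxmc mznuh
Hunk 3: at line 1 remove [vrebv,rtikd] add [isbx,rho,mxztk] -> 7 lines: cws wynwa isbx rho mxztk rvxmc mznuh
Hunk 4: at line 3 remove [mxztk] add [pue,jxij] -> 8 lines: cws wynwa isbx rho pue jxij rvxmc mznuh
Hunk 5: at line 2 remove [rho,pue] add [kprea] -> 7 lines: cws wynwa isbx kprea jxij rvxmc mznuh
Final line 1: cws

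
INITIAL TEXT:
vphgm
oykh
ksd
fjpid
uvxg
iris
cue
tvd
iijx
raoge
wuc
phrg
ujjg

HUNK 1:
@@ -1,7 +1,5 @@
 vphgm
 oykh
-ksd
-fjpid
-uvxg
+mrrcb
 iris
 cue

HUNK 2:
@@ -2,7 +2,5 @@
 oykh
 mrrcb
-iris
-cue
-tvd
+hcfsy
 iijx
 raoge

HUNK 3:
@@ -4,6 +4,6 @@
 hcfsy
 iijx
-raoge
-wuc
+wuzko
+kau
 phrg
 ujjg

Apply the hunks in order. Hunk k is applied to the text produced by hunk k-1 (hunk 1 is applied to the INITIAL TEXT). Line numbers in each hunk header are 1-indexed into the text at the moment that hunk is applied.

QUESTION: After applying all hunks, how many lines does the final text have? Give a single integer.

Hunk 1: at line 1 remove [ksd,fjpid,uvxg] add [mrrcb] -> 11 lines: vphgm oykh mrrcb iris cue tvd iijx raoge wuc phrg ujjg
Hunk 2: at line 2 remove [iris,cue,tvd] add [hcfsy] -> 9 lines: vphgm oykh mrrcb hcfsy iijx raoge wuc phrg ujjg
Hunk 3: at line 4 remove [raoge,wuc] add [wuzko,kau] -> 9 lines: vphgm oykh mrrcb hcfsy iijx wuzko kau phrg ujjg
Final line count: 9

Answer: 9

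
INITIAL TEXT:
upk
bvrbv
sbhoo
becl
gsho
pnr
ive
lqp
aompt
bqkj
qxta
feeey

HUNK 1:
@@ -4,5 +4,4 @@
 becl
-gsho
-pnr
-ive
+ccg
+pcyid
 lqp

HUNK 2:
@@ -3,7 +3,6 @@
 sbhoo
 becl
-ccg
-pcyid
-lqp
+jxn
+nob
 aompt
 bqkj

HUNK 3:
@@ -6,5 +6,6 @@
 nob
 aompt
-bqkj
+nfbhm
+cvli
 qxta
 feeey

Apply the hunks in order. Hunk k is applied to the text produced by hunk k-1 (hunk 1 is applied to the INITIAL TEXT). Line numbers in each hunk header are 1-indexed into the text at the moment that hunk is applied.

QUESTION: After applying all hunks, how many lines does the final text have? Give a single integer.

Hunk 1: at line 4 remove [gsho,pnr,ive] add [ccg,pcyid] -> 11 lines: upk bvrbv sbhoo becl ccg pcyid lqp aompt bqkj qxta feeey
Hunk 2: at line 3 remove [ccg,pcyid,lqp] add [jxn,nob] -> 10 lines: upk bvrbv sbhoo becl jxn nob aompt bqkj qxta feeey
Hunk 3: at line 6 remove [bqkj] add [nfbhm,cvli] -> 11 lines: upk bvrbv sbhoo becl jxn nob aompt nfbhm cvli qxta feeey
Final line count: 11

Answer: 11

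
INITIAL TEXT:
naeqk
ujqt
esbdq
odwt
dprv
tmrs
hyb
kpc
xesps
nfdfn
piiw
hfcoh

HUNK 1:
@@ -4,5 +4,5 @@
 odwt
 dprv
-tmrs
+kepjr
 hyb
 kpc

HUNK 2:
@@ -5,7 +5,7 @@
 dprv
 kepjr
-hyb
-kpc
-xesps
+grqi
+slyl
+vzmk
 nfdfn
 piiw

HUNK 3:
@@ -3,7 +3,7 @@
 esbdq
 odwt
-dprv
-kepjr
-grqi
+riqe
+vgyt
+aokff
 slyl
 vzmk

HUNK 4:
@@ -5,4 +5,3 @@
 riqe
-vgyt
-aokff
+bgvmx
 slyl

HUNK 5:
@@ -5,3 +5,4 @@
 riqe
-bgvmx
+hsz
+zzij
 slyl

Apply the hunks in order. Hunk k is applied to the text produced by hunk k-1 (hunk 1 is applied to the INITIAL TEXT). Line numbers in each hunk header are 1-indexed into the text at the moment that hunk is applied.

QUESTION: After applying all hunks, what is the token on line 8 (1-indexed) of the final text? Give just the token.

Hunk 1: at line 4 remove [tmrs] add [kepjr] -> 12 lines: naeqk ujqt esbdq odwt dprv kepjr hyb kpc xesps nfdfn piiw hfcoh
Hunk 2: at line 5 remove [hyb,kpc,xesps] add [grqi,slyl,vzmk] -> 12 lines: naeqk ujqt esbdq odwt dprv kepjr grqi slyl vzmk nfdfn piiw hfcoh
Hunk 3: at line 3 remove [dprv,kepjr,grqi] add [riqe,vgyt,aokff] -> 12 lines: naeqk ujqt esbdq odwt riqe vgyt aokff slyl vzmk nfdfn piiw hfcoh
Hunk 4: at line 5 remove [vgyt,aokff] add [bgvmx] -> 11 lines: naeqk ujqt esbdq odwt riqe bgvmx slyl vzmk nfdfn piiw hfcoh
Hunk 5: at line 5 remove [bgvmx] add [hsz,zzij] -> 12 lines: naeqk ujqt esbdq odwt riqe hsz zzij slyl vzmk nfdfn piiw hfcoh
Final line 8: slyl

Answer: slyl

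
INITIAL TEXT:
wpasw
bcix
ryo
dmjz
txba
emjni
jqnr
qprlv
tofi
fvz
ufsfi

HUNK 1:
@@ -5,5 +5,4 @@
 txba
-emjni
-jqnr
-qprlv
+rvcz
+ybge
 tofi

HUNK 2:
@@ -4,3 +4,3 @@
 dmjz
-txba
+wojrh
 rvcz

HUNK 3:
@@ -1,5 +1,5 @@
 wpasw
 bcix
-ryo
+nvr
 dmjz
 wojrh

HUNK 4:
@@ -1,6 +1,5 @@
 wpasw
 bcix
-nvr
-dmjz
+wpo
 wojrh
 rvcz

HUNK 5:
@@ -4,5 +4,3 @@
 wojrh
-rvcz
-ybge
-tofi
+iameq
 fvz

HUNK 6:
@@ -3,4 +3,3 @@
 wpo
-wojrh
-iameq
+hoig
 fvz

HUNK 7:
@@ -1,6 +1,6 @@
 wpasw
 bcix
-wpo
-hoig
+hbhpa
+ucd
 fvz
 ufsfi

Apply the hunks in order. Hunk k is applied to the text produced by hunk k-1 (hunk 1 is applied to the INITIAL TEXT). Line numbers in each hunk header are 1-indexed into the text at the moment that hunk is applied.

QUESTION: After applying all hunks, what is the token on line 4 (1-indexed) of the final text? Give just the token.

Hunk 1: at line 5 remove [emjni,jqnr,qprlv] add [rvcz,ybge] -> 10 lines: wpasw bcix ryo dmjz txba rvcz ybge tofi fvz ufsfi
Hunk 2: at line 4 remove [txba] add [wojrh] -> 10 lines: wpasw bcix ryo dmjz wojrh rvcz ybge tofi fvz ufsfi
Hunk 3: at line 1 remove [ryo] add [nvr] -> 10 lines: wpasw bcix nvr dmjz wojrh rvcz ybge tofi fvz ufsfi
Hunk 4: at line 1 remove [nvr,dmjz] add [wpo] -> 9 lines: wpasw bcix wpo wojrh rvcz ybge tofi fvz ufsfi
Hunk 5: at line 4 remove [rvcz,ybge,tofi] add [iameq] -> 7 lines: wpasw bcix wpo wojrh iameq fvz ufsfi
Hunk 6: at line 3 remove [wojrh,iameq] add [hoig] -> 6 lines: wpasw bcix wpo hoig fvz ufsfi
Hunk 7: at line 1 remove [wpo,hoig] add [hbhpa,ucd] -> 6 lines: wpasw bcix hbhpa ucd fvz ufsfi
Final line 4: ucd

Answer: ucd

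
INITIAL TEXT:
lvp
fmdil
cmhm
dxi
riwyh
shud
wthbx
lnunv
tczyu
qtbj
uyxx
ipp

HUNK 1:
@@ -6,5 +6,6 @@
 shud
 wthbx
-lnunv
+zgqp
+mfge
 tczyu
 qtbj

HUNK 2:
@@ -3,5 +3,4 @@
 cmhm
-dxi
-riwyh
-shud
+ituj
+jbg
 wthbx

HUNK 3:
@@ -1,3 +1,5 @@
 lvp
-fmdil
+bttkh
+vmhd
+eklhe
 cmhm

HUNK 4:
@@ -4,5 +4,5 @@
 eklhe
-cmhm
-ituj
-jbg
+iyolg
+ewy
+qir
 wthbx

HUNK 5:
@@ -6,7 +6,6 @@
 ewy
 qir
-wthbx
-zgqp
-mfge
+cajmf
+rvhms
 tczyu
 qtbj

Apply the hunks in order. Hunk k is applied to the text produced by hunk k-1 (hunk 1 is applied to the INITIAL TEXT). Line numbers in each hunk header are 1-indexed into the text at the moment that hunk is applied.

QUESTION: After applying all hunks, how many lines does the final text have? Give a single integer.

Answer: 13

Derivation:
Hunk 1: at line 6 remove [lnunv] add [zgqp,mfge] -> 13 lines: lvp fmdil cmhm dxi riwyh shud wthbx zgqp mfge tczyu qtbj uyxx ipp
Hunk 2: at line 3 remove [dxi,riwyh,shud] add [ituj,jbg] -> 12 lines: lvp fmdil cmhm ituj jbg wthbx zgqp mfge tczyu qtbj uyxx ipp
Hunk 3: at line 1 remove [fmdil] add [bttkh,vmhd,eklhe] -> 14 lines: lvp bttkh vmhd eklhe cmhm ituj jbg wthbx zgqp mfge tczyu qtbj uyxx ipp
Hunk 4: at line 4 remove [cmhm,ituj,jbg] add [iyolg,ewy,qir] -> 14 lines: lvp bttkh vmhd eklhe iyolg ewy qir wthbx zgqp mfge tczyu qtbj uyxx ipp
Hunk 5: at line 6 remove [wthbx,zgqp,mfge] add [cajmf,rvhms] -> 13 lines: lvp bttkh vmhd eklhe iyolg ewy qir cajmf rvhms tczyu qtbj uyxx ipp
Final line count: 13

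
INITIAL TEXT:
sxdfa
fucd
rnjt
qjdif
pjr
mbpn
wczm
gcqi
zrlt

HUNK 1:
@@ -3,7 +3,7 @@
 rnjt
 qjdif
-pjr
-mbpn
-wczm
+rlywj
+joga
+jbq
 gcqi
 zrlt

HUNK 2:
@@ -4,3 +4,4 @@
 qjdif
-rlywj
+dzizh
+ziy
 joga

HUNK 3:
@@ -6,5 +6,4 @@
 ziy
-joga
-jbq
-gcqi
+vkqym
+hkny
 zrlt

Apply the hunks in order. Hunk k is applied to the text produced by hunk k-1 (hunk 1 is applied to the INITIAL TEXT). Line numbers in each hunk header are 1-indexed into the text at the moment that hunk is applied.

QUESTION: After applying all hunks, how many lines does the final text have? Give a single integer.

Answer: 9

Derivation:
Hunk 1: at line 3 remove [pjr,mbpn,wczm] add [rlywj,joga,jbq] -> 9 lines: sxdfa fucd rnjt qjdif rlywj joga jbq gcqi zrlt
Hunk 2: at line 4 remove [rlywj] add [dzizh,ziy] -> 10 lines: sxdfa fucd rnjt qjdif dzizh ziy joga jbq gcqi zrlt
Hunk 3: at line 6 remove [joga,jbq,gcqi] add [vkqym,hkny] -> 9 lines: sxdfa fucd rnjt qjdif dzizh ziy vkqym hkny zrlt
Final line count: 9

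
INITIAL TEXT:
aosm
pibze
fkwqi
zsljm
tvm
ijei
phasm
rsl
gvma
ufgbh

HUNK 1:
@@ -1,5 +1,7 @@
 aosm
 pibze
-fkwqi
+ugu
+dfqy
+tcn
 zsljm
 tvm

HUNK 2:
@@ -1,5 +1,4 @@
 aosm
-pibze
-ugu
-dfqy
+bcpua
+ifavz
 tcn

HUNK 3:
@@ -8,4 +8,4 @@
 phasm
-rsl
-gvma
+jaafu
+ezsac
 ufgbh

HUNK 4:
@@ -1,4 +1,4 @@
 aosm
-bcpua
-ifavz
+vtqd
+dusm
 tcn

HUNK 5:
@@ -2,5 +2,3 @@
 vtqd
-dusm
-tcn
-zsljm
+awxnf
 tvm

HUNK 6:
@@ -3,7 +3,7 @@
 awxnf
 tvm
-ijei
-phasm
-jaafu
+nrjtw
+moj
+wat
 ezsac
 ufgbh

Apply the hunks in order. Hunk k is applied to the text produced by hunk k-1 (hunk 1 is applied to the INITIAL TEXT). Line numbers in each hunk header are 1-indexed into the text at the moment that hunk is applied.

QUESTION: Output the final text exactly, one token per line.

Answer: aosm
vtqd
awxnf
tvm
nrjtw
moj
wat
ezsac
ufgbh

Derivation:
Hunk 1: at line 1 remove [fkwqi] add [ugu,dfqy,tcn] -> 12 lines: aosm pibze ugu dfqy tcn zsljm tvm ijei phasm rsl gvma ufgbh
Hunk 2: at line 1 remove [pibze,ugu,dfqy] add [bcpua,ifavz] -> 11 lines: aosm bcpua ifavz tcn zsljm tvm ijei phasm rsl gvma ufgbh
Hunk 3: at line 8 remove [rsl,gvma] add [jaafu,ezsac] -> 11 lines: aosm bcpua ifavz tcn zsljm tvm ijei phasm jaafu ezsac ufgbh
Hunk 4: at line 1 remove [bcpua,ifavz] add [vtqd,dusm] -> 11 lines: aosm vtqd dusm tcn zsljm tvm ijei phasm jaafu ezsac ufgbh
Hunk 5: at line 2 remove [dusm,tcn,zsljm] add [awxnf] -> 9 lines: aosm vtqd awxnf tvm ijei phasm jaafu ezsac ufgbh
Hunk 6: at line 3 remove [ijei,phasm,jaafu] add [nrjtw,moj,wat] -> 9 lines: aosm vtqd awxnf tvm nrjtw moj wat ezsac ufgbh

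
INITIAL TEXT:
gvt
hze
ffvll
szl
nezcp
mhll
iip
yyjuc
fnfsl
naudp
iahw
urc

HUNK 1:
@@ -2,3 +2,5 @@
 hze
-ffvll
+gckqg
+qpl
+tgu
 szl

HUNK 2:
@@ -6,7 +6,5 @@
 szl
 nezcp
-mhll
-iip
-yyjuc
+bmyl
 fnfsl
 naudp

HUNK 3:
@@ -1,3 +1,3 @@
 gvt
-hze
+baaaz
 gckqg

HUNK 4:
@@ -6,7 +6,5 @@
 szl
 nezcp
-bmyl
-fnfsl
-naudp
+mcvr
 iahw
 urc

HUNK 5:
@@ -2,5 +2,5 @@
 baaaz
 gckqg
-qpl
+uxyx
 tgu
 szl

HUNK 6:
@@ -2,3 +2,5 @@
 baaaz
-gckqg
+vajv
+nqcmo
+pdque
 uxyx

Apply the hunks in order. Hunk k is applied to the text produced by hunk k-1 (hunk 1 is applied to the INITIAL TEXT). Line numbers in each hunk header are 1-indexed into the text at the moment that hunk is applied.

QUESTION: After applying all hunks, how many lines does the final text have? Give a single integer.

Answer: 12

Derivation:
Hunk 1: at line 2 remove [ffvll] add [gckqg,qpl,tgu] -> 14 lines: gvt hze gckqg qpl tgu szl nezcp mhll iip yyjuc fnfsl naudp iahw urc
Hunk 2: at line 6 remove [mhll,iip,yyjuc] add [bmyl] -> 12 lines: gvt hze gckqg qpl tgu szl nezcp bmyl fnfsl naudp iahw urc
Hunk 3: at line 1 remove [hze] add [baaaz] -> 12 lines: gvt baaaz gckqg qpl tgu szl nezcp bmyl fnfsl naudp iahw urc
Hunk 4: at line 6 remove [bmyl,fnfsl,naudp] add [mcvr] -> 10 lines: gvt baaaz gckqg qpl tgu szl nezcp mcvr iahw urc
Hunk 5: at line 2 remove [qpl] add [uxyx] -> 10 lines: gvt baaaz gckqg uxyx tgu szl nezcp mcvr iahw urc
Hunk 6: at line 2 remove [gckqg] add [vajv,nqcmo,pdque] -> 12 lines: gvt baaaz vajv nqcmo pdque uxyx tgu szl nezcp mcvr iahw urc
Final line count: 12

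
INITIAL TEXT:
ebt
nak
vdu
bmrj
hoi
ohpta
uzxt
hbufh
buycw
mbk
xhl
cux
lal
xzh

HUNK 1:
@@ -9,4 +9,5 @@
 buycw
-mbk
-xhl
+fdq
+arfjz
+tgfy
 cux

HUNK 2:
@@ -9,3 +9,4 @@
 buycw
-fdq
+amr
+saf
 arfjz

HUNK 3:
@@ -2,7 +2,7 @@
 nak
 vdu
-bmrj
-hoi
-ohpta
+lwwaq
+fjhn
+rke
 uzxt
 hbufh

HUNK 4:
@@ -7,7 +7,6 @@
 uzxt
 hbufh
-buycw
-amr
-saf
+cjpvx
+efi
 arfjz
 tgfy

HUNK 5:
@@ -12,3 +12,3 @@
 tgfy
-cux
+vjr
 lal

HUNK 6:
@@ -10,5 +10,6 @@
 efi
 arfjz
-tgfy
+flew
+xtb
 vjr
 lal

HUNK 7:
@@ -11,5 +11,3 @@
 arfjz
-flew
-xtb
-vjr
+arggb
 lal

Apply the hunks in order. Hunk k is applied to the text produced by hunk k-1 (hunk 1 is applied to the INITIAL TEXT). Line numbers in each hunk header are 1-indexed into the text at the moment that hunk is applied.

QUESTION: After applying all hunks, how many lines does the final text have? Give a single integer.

Hunk 1: at line 9 remove [mbk,xhl] add [fdq,arfjz,tgfy] -> 15 lines: ebt nak vdu bmrj hoi ohpta uzxt hbufh buycw fdq arfjz tgfy cux lal xzh
Hunk 2: at line 9 remove [fdq] add [amr,saf] -> 16 lines: ebt nak vdu bmrj hoi ohpta uzxt hbufh buycw amr saf arfjz tgfy cux lal xzh
Hunk 3: at line 2 remove [bmrj,hoi,ohpta] add [lwwaq,fjhn,rke] -> 16 lines: ebt nak vdu lwwaq fjhn rke uzxt hbufh buycw amr saf arfjz tgfy cux lal xzh
Hunk 4: at line 7 remove [buycw,amr,saf] add [cjpvx,efi] -> 15 lines: ebt nak vdu lwwaq fjhn rke uzxt hbufh cjpvx efi arfjz tgfy cux lal xzh
Hunk 5: at line 12 remove [cux] add [vjr] -> 15 lines: ebt nak vdu lwwaq fjhn rke uzxt hbufh cjpvx efi arfjz tgfy vjr lal xzh
Hunk 6: at line 10 remove [tgfy] add [flew,xtb] -> 16 lines: ebt nak vdu lwwaq fjhn rke uzxt hbufh cjpvx efi arfjz flew xtb vjr lal xzh
Hunk 7: at line 11 remove [flew,xtb,vjr] add [arggb] -> 14 lines: ebt nak vdu lwwaq fjhn rke uzxt hbufh cjpvx efi arfjz arggb lal xzh
Final line count: 14

Answer: 14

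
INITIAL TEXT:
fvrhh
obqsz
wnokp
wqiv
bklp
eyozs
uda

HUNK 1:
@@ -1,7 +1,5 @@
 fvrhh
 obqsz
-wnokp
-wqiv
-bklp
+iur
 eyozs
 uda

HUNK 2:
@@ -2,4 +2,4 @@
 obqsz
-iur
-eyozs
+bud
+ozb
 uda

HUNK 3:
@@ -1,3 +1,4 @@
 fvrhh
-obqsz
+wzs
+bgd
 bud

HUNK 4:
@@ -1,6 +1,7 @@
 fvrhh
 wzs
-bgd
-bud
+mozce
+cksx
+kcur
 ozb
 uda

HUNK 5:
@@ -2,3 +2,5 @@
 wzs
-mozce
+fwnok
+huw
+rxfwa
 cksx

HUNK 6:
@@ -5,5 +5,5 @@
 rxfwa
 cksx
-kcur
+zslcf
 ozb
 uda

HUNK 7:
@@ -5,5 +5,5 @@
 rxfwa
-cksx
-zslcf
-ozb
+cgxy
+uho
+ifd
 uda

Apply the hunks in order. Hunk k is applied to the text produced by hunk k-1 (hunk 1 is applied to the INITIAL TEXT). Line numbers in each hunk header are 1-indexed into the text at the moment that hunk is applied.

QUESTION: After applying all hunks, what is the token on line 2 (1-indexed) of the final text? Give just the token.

Answer: wzs

Derivation:
Hunk 1: at line 1 remove [wnokp,wqiv,bklp] add [iur] -> 5 lines: fvrhh obqsz iur eyozs uda
Hunk 2: at line 2 remove [iur,eyozs] add [bud,ozb] -> 5 lines: fvrhh obqsz bud ozb uda
Hunk 3: at line 1 remove [obqsz] add [wzs,bgd] -> 6 lines: fvrhh wzs bgd bud ozb uda
Hunk 4: at line 1 remove [bgd,bud] add [mozce,cksx,kcur] -> 7 lines: fvrhh wzs mozce cksx kcur ozb uda
Hunk 5: at line 2 remove [mozce] add [fwnok,huw,rxfwa] -> 9 lines: fvrhh wzs fwnok huw rxfwa cksx kcur ozb uda
Hunk 6: at line 5 remove [kcur] add [zslcf] -> 9 lines: fvrhh wzs fwnok huw rxfwa cksx zslcf ozb uda
Hunk 7: at line 5 remove [cksx,zslcf,ozb] add [cgxy,uho,ifd] -> 9 lines: fvrhh wzs fwnok huw rxfwa cgxy uho ifd uda
Final line 2: wzs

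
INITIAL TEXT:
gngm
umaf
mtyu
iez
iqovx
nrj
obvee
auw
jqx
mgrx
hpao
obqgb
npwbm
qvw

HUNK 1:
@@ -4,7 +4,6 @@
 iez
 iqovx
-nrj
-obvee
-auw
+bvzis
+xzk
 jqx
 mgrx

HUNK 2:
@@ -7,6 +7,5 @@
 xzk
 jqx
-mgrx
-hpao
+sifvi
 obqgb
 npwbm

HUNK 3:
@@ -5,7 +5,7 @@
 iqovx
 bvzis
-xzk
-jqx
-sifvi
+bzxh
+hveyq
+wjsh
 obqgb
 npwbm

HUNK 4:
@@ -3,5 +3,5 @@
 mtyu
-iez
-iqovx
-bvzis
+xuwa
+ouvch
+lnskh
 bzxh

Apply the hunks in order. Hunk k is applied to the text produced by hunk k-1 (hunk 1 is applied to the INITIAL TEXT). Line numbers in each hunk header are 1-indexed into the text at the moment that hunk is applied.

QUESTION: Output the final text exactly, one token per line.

Hunk 1: at line 4 remove [nrj,obvee,auw] add [bvzis,xzk] -> 13 lines: gngm umaf mtyu iez iqovx bvzis xzk jqx mgrx hpao obqgb npwbm qvw
Hunk 2: at line 7 remove [mgrx,hpao] add [sifvi] -> 12 lines: gngm umaf mtyu iez iqovx bvzis xzk jqx sifvi obqgb npwbm qvw
Hunk 3: at line 5 remove [xzk,jqx,sifvi] add [bzxh,hveyq,wjsh] -> 12 lines: gngm umaf mtyu iez iqovx bvzis bzxh hveyq wjsh obqgb npwbm qvw
Hunk 4: at line 3 remove [iez,iqovx,bvzis] add [xuwa,ouvch,lnskh] -> 12 lines: gngm umaf mtyu xuwa ouvch lnskh bzxh hveyq wjsh obqgb npwbm qvw

Answer: gngm
umaf
mtyu
xuwa
ouvch
lnskh
bzxh
hveyq
wjsh
obqgb
npwbm
qvw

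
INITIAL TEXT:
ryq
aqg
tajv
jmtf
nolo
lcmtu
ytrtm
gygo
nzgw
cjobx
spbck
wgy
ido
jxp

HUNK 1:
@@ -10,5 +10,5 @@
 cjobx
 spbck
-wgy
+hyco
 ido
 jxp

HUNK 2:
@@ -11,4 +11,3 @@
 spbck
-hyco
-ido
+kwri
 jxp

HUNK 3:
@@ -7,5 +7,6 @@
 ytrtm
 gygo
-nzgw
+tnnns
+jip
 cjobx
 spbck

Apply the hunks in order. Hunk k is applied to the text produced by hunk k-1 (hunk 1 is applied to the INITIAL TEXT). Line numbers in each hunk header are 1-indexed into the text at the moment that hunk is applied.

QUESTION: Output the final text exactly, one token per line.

Hunk 1: at line 10 remove [wgy] add [hyco] -> 14 lines: ryq aqg tajv jmtf nolo lcmtu ytrtm gygo nzgw cjobx spbck hyco ido jxp
Hunk 2: at line 11 remove [hyco,ido] add [kwri] -> 13 lines: ryq aqg tajv jmtf nolo lcmtu ytrtm gygo nzgw cjobx spbck kwri jxp
Hunk 3: at line 7 remove [nzgw] add [tnnns,jip] -> 14 lines: ryq aqg tajv jmtf nolo lcmtu ytrtm gygo tnnns jip cjobx spbck kwri jxp

Answer: ryq
aqg
tajv
jmtf
nolo
lcmtu
ytrtm
gygo
tnnns
jip
cjobx
spbck
kwri
jxp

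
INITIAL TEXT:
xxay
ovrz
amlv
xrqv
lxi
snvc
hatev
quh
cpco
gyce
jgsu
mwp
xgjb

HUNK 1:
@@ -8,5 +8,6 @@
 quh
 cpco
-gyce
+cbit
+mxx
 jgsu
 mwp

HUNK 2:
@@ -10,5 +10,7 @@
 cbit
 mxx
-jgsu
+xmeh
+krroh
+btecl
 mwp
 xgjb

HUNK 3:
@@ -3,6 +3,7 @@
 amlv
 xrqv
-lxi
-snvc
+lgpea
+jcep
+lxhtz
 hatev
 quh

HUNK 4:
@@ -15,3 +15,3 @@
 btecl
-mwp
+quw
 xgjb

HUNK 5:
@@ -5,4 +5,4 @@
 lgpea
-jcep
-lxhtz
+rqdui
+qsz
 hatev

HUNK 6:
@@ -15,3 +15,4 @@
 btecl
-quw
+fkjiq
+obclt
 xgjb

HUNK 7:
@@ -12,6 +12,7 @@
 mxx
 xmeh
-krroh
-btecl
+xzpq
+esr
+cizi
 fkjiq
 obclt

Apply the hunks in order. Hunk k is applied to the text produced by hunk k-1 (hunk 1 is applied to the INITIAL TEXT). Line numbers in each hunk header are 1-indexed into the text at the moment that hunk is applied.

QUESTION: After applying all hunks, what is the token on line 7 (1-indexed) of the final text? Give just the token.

Answer: qsz

Derivation:
Hunk 1: at line 8 remove [gyce] add [cbit,mxx] -> 14 lines: xxay ovrz amlv xrqv lxi snvc hatev quh cpco cbit mxx jgsu mwp xgjb
Hunk 2: at line 10 remove [jgsu] add [xmeh,krroh,btecl] -> 16 lines: xxay ovrz amlv xrqv lxi snvc hatev quh cpco cbit mxx xmeh krroh btecl mwp xgjb
Hunk 3: at line 3 remove [lxi,snvc] add [lgpea,jcep,lxhtz] -> 17 lines: xxay ovrz amlv xrqv lgpea jcep lxhtz hatev quh cpco cbit mxx xmeh krroh btecl mwp xgjb
Hunk 4: at line 15 remove [mwp] add [quw] -> 17 lines: xxay ovrz amlv xrqv lgpea jcep lxhtz hatev quh cpco cbit mxx xmeh krroh btecl quw xgjb
Hunk 5: at line 5 remove [jcep,lxhtz] add [rqdui,qsz] -> 17 lines: xxay ovrz amlv xrqv lgpea rqdui qsz hatev quh cpco cbit mxx xmeh krroh btecl quw xgjb
Hunk 6: at line 15 remove [quw] add [fkjiq,obclt] -> 18 lines: xxay ovrz amlv xrqv lgpea rqdui qsz hatev quh cpco cbit mxx xmeh krroh btecl fkjiq obclt xgjb
Hunk 7: at line 12 remove [krroh,btecl] add [xzpq,esr,cizi] -> 19 lines: xxay ovrz amlv xrqv lgpea rqdui qsz hatev quh cpco cbit mxx xmeh xzpq esr cizi fkjiq obclt xgjb
Final line 7: qsz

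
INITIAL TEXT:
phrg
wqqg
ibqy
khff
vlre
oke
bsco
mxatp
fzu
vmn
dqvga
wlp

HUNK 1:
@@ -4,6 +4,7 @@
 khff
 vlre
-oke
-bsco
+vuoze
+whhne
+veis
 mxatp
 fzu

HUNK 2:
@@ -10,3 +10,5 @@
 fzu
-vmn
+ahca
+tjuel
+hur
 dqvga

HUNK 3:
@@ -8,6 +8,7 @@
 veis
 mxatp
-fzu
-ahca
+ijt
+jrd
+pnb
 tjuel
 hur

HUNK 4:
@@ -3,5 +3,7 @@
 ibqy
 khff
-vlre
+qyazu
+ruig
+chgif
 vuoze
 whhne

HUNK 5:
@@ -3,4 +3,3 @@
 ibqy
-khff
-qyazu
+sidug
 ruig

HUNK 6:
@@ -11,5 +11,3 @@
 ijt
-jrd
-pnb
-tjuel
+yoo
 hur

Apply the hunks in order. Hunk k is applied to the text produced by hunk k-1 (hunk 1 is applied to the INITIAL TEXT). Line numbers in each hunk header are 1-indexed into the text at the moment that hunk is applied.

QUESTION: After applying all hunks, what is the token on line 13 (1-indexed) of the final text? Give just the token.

Answer: hur

Derivation:
Hunk 1: at line 4 remove [oke,bsco] add [vuoze,whhne,veis] -> 13 lines: phrg wqqg ibqy khff vlre vuoze whhne veis mxatp fzu vmn dqvga wlp
Hunk 2: at line 10 remove [vmn] add [ahca,tjuel,hur] -> 15 lines: phrg wqqg ibqy khff vlre vuoze whhne veis mxatp fzu ahca tjuel hur dqvga wlp
Hunk 3: at line 8 remove [fzu,ahca] add [ijt,jrd,pnb] -> 16 lines: phrg wqqg ibqy khff vlre vuoze whhne veis mxatp ijt jrd pnb tjuel hur dqvga wlp
Hunk 4: at line 3 remove [vlre] add [qyazu,ruig,chgif] -> 18 lines: phrg wqqg ibqy khff qyazu ruig chgif vuoze whhne veis mxatp ijt jrd pnb tjuel hur dqvga wlp
Hunk 5: at line 3 remove [khff,qyazu] add [sidug] -> 17 lines: phrg wqqg ibqy sidug ruig chgif vuoze whhne veis mxatp ijt jrd pnb tjuel hur dqvga wlp
Hunk 6: at line 11 remove [jrd,pnb,tjuel] add [yoo] -> 15 lines: phrg wqqg ibqy sidug ruig chgif vuoze whhne veis mxatp ijt yoo hur dqvga wlp
Final line 13: hur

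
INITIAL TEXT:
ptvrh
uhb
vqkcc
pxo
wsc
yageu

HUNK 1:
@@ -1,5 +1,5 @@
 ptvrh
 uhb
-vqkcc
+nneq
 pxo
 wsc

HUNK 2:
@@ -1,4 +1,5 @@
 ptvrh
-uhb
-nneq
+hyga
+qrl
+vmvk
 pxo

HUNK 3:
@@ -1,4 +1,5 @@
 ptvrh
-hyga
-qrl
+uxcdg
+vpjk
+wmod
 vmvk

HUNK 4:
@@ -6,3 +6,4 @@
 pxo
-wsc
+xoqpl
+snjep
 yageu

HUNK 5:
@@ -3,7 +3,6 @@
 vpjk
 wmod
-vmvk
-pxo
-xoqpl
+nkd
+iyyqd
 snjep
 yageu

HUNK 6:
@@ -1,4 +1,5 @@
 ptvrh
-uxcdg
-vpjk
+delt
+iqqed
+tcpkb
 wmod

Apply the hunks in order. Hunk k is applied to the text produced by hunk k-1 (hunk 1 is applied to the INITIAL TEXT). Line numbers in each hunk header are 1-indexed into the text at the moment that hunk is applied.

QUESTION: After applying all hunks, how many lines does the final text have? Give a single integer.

Answer: 9

Derivation:
Hunk 1: at line 1 remove [vqkcc] add [nneq] -> 6 lines: ptvrh uhb nneq pxo wsc yageu
Hunk 2: at line 1 remove [uhb,nneq] add [hyga,qrl,vmvk] -> 7 lines: ptvrh hyga qrl vmvk pxo wsc yageu
Hunk 3: at line 1 remove [hyga,qrl] add [uxcdg,vpjk,wmod] -> 8 lines: ptvrh uxcdg vpjk wmod vmvk pxo wsc yageu
Hunk 4: at line 6 remove [wsc] add [xoqpl,snjep] -> 9 lines: ptvrh uxcdg vpjk wmod vmvk pxo xoqpl snjep yageu
Hunk 5: at line 3 remove [vmvk,pxo,xoqpl] add [nkd,iyyqd] -> 8 lines: ptvrh uxcdg vpjk wmod nkd iyyqd snjep yageu
Hunk 6: at line 1 remove [uxcdg,vpjk] add [delt,iqqed,tcpkb] -> 9 lines: ptvrh delt iqqed tcpkb wmod nkd iyyqd snjep yageu
Final line count: 9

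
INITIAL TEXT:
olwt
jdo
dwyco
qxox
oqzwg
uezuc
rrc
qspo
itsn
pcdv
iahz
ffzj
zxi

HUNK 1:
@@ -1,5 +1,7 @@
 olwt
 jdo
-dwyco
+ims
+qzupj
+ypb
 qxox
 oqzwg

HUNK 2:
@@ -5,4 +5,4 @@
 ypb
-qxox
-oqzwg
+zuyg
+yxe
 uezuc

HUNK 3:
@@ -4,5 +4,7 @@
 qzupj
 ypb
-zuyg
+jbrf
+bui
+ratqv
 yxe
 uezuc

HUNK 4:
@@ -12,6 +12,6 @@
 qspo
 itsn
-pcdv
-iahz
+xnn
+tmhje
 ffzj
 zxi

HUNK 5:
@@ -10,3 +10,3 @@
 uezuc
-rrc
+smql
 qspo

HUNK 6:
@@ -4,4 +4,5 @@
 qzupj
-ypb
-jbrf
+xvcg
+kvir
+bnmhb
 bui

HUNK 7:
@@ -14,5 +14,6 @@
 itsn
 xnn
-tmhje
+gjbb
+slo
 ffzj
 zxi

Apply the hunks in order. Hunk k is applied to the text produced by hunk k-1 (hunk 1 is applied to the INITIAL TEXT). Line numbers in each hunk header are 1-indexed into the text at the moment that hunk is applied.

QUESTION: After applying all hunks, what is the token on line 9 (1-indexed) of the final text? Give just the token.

Answer: ratqv

Derivation:
Hunk 1: at line 1 remove [dwyco] add [ims,qzupj,ypb] -> 15 lines: olwt jdo ims qzupj ypb qxox oqzwg uezuc rrc qspo itsn pcdv iahz ffzj zxi
Hunk 2: at line 5 remove [qxox,oqzwg] add [zuyg,yxe] -> 15 lines: olwt jdo ims qzupj ypb zuyg yxe uezuc rrc qspo itsn pcdv iahz ffzj zxi
Hunk 3: at line 4 remove [zuyg] add [jbrf,bui,ratqv] -> 17 lines: olwt jdo ims qzupj ypb jbrf bui ratqv yxe uezuc rrc qspo itsn pcdv iahz ffzj zxi
Hunk 4: at line 12 remove [pcdv,iahz] add [xnn,tmhje] -> 17 lines: olwt jdo ims qzupj ypb jbrf bui ratqv yxe uezuc rrc qspo itsn xnn tmhje ffzj zxi
Hunk 5: at line 10 remove [rrc] add [smql] -> 17 lines: olwt jdo ims qzupj ypb jbrf bui ratqv yxe uezuc smql qspo itsn xnn tmhje ffzj zxi
Hunk 6: at line 4 remove [ypb,jbrf] add [xvcg,kvir,bnmhb] -> 18 lines: olwt jdo ims qzupj xvcg kvir bnmhb bui ratqv yxe uezuc smql qspo itsn xnn tmhje ffzj zxi
Hunk 7: at line 14 remove [tmhje] add [gjbb,slo] -> 19 lines: olwt jdo ims qzupj xvcg kvir bnmhb bui ratqv yxe uezuc smql qspo itsn xnn gjbb slo ffzj zxi
Final line 9: ratqv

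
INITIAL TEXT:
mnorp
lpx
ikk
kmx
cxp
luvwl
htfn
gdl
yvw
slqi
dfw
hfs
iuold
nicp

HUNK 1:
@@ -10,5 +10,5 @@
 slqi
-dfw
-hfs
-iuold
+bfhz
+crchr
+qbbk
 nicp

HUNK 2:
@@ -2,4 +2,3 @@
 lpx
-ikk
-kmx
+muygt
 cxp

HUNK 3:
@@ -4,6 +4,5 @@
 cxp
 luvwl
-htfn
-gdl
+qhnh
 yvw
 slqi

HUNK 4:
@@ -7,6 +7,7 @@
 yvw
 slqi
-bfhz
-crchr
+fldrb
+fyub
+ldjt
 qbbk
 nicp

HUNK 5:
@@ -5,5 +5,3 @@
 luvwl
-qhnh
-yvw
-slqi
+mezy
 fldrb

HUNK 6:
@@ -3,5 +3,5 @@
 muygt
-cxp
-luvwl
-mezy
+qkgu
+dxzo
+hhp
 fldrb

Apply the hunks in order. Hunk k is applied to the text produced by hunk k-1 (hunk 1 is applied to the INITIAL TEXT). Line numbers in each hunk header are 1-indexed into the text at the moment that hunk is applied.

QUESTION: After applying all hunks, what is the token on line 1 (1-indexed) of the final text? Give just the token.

Hunk 1: at line 10 remove [dfw,hfs,iuold] add [bfhz,crchr,qbbk] -> 14 lines: mnorp lpx ikk kmx cxp luvwl htfn gdl yvw slqi bfhz crchr qbbk nicp
Hunk 2: at line 2 remove [ikk,kmx] add [muygt] -> 13 lines: mnorp lpx muygt cxp luvwl htfn gdl yvw slqi bfhz crchr qbbk nicp
Hunk 3: at line 4 remove [htfn,gdl] add [qhnh] -> 12 lines: mnorp lpx muygt cxp luvwl qhnh yvw slqi bfhz crchr qbbk nicp
Hunk 4: at line 7 remove [bfhz,crchr] add [fldrb,fyub,ldjt] -> 13 lines: mnorp lpx muygt cxp luvwl qhnh yvw slqi fldrb fyub ldjt qbbk nicp
Hunk 5: at line 5 remove [qhnh,yvw,slqi] add [mezy] -> 11 lines: mnorp lpx muygt cxp luvwl mezy fldrb fyub ldjt qbbk nicp
Hunk 6: at line 3 remove [cxp,luvwl,mezy] add [qkgu,dxzo,hhp] -> 11 lines: mnorp lpx muygt qkgu dxzo hhp fldrb fyub ldjt qbbk nicp
Final line 1: mnorp

Answer: mnorp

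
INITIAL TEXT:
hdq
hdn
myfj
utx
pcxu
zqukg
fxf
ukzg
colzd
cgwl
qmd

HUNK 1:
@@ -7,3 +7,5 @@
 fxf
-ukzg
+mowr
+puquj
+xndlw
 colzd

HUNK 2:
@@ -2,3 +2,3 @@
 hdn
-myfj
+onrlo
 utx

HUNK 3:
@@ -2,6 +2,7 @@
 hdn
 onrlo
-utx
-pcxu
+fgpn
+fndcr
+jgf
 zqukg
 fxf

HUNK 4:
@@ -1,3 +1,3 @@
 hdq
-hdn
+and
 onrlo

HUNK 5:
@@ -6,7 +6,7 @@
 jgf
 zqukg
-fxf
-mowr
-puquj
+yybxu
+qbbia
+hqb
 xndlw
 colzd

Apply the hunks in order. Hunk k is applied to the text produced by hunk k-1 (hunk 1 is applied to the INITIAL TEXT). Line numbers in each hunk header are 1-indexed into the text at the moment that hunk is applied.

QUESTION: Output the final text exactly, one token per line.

Answer: hdq
and
onrlo
fgpn
fndcr
jgf
zqukg
yybxu
qbbia
hqb
xndlw
colzd
cgwl
qmd

Derivation:
Hunk 1: at line 7 remove [ukzg] add [mowr,puquj,xndlw] -> 13 lines: hdq hdn myfj utx pcxu zqukg fxf mowr puquj xndlw colzd cgwl qmd
Hunk 2: at line 2 remove [myfj] add [onrlo] -> 13 lines: hdq hdn onrlo utx pcxu zqukg fxf mowr puquj xndlw colzd cgwl qmd
Hunk 3: at line 2 remove [utx,pcxu] add [fgpn,fndcr,jgf] -> 14 lines: hdq hdn onrlo fgpn fndcr jgf zqukg fxf mowr puquj xndlw colzd cgwl qmd
Hunk 4: at line 1 remove [hdn] add [and] -> 14 lines: hdq and onrlo fgpn fndcr jgf zqukg fxf mowr puquj xndlw colzd cgwl qmd
Hunk 5: at line 6 remove [fxf,mowr,puquj] add [yybxu,qbbia,hqb] -> 14 lines: hdq and onrlo fgpn fndcr jgf zqukg yybxu qbbia hqb xndlw colzd cgwl qmd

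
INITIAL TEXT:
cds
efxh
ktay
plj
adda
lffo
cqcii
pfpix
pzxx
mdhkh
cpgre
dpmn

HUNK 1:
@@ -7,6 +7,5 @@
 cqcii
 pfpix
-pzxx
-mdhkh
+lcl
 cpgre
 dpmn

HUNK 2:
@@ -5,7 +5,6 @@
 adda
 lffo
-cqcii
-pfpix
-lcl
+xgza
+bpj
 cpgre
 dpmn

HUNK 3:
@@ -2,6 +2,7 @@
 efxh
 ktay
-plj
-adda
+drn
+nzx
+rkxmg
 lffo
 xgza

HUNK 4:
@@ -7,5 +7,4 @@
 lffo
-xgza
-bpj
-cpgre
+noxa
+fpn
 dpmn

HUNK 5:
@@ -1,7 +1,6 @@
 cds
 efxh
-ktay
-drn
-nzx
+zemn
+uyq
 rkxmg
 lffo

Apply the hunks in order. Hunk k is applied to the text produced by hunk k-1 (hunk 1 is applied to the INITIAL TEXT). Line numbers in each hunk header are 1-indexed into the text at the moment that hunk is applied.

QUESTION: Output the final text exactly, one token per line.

Answer: cds
efxh
zemn
uyq
rkxmg
lffo
noxa
fpn
dpmn

Derivation:
Hunk 1: at line 7 remove [pzxx,mdhkh] add [lcl] -> 11 lines: cds efxh ktay plj adda lffo cqcii pfpix lcl cpgre dpmn
Hunk 2: at line 5 remove [cqcii,pfpix,lcl] add [xgza,bpj] -> 10 lines: cds efxh ktay plj adda lffo xgza bpj cpgre dpmn
Hunk 3: at line 2 remove [plj,adda] add [drn,nzx,rkxmg] -> 11 lines: cds efxh ktay drn nzx rkxmg lffo xgza bpj cpgre dpmn
Hunk 4: at line 7 remove [xgza,bpj,cpgre] add [noxa,fpn] -> 10 lines: cds efxh ktay drn nzx rkxmg lffo noxa fpn dpmn
Hunk 5: at line 1 remove [ktay,drn,nzx] add [zemn,uyq] -> 9 lines: cds efxh zemn uyq rkxmg lffo noxa fpn dpmn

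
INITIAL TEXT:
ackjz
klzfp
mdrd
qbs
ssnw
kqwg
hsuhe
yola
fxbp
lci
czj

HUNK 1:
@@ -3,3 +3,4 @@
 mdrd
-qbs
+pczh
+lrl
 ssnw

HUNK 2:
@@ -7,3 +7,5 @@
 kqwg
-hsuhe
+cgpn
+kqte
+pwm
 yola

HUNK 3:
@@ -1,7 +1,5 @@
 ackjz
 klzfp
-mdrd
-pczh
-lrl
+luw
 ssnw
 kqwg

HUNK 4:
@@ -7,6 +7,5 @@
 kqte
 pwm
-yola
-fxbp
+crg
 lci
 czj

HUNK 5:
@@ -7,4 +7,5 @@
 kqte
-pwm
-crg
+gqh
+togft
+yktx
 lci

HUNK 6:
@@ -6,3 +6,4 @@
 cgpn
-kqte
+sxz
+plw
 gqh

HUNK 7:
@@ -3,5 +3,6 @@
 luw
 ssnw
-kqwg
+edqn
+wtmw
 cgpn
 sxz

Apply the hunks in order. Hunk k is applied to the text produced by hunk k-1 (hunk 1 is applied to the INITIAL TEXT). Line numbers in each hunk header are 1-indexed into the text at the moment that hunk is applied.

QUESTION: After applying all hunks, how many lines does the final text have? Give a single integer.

Answer: 14

Derivation:
Hunk 1: at line 3 remove [qbs] add [pczh,lrl] -> 12 lines: ackjz klzfp mdrd pczh lrl ssnw kqwg hsuhe yola fxbp lci czj
Hunk 2: at line 7 remove [hsuhe] add [cgpn,kqte,pwm] -> 14 lines: ackjz klzfp mdrd pczh lrl ssnw kqwg cgpn kqte pwm yola fxbp lci czj
Hunk 3: at line 1 remove [mdrd,pczh,lrl] add [luw] -> 12 lines: ackjz klzfp luw ssnw kqwg cgpn kqte pwm yola fxbp lci czj
Hunk 4: at line 7 remove [yola,fxbp] add [crg] -> 11 lines: ackjz klzfp luw ssnw kqwg cgpn kqte pwm crg lci czj
Hunk 5: at line 7 remove [pwm,crg] add [gqh,togft,yktx] -> 12 lines: ackjz klzfp luw ssnw kqwg cgpn kqte gqh togft yktx lci czj
Hunk 6: at line 6 remove [kqte] add [sxz,plw] -> 13 lines: ackjz klzfp luw ssnw kqwg cgpn sxz plw gqh togft yktx lci czj
Hunk 7: at line 3 remove [kqwg] add [edqn,wtmw] -> 14 lines: ackjz klzfp luw ssnw edqn wtmw cgpn sxz plw gqh togft yktx lci czj
Final line count: 14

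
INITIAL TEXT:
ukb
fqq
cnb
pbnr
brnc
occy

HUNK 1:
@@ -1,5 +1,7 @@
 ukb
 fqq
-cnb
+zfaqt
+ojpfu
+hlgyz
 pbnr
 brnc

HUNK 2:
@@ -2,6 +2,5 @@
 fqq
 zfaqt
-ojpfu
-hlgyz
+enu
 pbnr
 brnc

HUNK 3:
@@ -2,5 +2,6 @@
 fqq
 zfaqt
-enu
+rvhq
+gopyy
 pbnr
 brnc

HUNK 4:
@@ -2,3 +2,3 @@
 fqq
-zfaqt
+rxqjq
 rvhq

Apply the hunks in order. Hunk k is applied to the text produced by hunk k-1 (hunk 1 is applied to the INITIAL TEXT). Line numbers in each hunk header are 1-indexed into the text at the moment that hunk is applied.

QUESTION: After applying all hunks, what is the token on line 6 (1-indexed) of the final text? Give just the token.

Hunk 1: at line 1 remove [cnb] add [zfaqt,ojpfu,hlgyz] -> 8 lines: ukb fqq zfaqt ojpfu hlgyz pbnr brnc occy
Hunk 2: at line 2 remove [ojpfu,hlgyz] add [enu] -> 7 lines: ukb fqq zfaqt enu pbnr brnc occy
Hunk 3: at line 2 remove [enu] add [rvhq,gopyy] -> 8 lines: ukb fqq zfaqt rvhq gopyy pbnr brnc occy
Hunk 4: at line 2 remove [zfaqt] add [rxqjq] -> 8 lines: ukb fqq rxqjq rvhq gopyy pbnr brnc occy
Final line 6: pbnr

Answer: pbnr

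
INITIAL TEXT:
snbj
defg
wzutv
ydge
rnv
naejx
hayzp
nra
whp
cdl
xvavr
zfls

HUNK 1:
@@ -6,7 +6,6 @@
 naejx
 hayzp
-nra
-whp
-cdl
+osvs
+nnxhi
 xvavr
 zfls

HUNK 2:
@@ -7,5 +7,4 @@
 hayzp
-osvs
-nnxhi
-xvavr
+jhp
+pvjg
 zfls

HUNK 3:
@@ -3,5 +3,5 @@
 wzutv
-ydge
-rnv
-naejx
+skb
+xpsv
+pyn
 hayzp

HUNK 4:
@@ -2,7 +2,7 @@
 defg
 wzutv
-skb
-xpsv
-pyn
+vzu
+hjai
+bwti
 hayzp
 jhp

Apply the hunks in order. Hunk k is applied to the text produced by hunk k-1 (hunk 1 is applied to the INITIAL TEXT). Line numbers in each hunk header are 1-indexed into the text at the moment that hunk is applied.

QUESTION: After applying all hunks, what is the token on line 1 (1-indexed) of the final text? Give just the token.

Answer: snbj

Derivation:
Hunk 1: at line 6 remove [nra,whp,cdl] add [osvs,nnxhi] -> 11 lines: snbj defg wzutv ydge rnv naejx hayzp osvs nnxhi xvavr zfls
Hunk 2: at line 7 remove [osvs,nnxhi,xvavr] add [jhp,pvjg] -> 10 lines: snbj defg wzutv ydge rnv naejx hayzp jhp pvjg zfls
Hunk 3: at line 3 remove [ydge,rnv,naejx] add [skb,xpsv,pyn] -> 10 lines: snbj defg wzutv skb xpsv pyn hayzp jhp pvjg zfls
Hunk 4: at line 2 remove [skb,xpsv,pyn] add [vzu,hjai,bwti] -> 10 lines: snbj defg wzutv vzu hjai bwti hayzp jhp pvjg zfls
Final line 1: snbj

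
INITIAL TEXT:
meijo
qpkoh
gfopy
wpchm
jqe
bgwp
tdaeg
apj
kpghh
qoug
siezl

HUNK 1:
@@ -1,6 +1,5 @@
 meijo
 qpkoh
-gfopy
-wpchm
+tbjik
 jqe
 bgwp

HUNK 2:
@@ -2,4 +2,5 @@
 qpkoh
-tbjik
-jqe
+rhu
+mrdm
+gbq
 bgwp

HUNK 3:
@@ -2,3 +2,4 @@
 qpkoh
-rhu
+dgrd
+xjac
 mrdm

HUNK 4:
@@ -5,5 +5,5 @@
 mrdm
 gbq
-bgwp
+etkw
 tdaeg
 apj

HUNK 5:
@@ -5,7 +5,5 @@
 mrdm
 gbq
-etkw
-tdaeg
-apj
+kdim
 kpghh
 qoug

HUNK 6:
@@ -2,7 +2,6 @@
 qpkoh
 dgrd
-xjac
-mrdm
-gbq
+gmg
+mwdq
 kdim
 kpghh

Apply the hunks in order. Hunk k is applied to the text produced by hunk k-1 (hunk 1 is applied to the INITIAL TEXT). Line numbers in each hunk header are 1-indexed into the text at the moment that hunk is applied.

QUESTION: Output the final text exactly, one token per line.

Answer: meijo
qpkoh
dgrd
gmg
mwdq
kdim
kpghh
qoug
siezl

Derivation:
Hunk 1: at line 1 remove [gfopy,wpchm] add [tbjik] -> 10 lines: meijo qpkoh tbjik jqe bgwp tdaeg apj kpghh qoug siezl
Hunk 2: at line 2 remove [tbjik,jqe] add [rhu,mrdm,gbq] -> 11 lines: meijo qpkoh rhu mrdm gbq bgwp tdaeg apj kpghh qoug siezl
Hunk 3: at line 2 remove [rhu] add [dgrd,xjac] -> 12 lines: meijo qpkoh dgrd xjac mrdm gbq bgwp tdaeg apj kpghh qoug siezl
Hunk 4: at line 5 remove [bgwp] add [etkw] -> 12 lines: meijo qpkoh dgrd xjac mrdm gbq etkw tdaeg apj kpghh qoug siezl
Hunk 5: at line 5 remove [etkw,tdaeg,apj] add [kdim] -> 10 lines: meijo qpkoh dgrd xjac mrdm gbq kdim kpghh qoug siezl
Hunk 6: at line 2 remove [xjac,mrdm,gbq] add [gmg,mwdq] -> 9 lines: meijo qpkoh dgrd gmg mwdq kdim kpghh qoug siezl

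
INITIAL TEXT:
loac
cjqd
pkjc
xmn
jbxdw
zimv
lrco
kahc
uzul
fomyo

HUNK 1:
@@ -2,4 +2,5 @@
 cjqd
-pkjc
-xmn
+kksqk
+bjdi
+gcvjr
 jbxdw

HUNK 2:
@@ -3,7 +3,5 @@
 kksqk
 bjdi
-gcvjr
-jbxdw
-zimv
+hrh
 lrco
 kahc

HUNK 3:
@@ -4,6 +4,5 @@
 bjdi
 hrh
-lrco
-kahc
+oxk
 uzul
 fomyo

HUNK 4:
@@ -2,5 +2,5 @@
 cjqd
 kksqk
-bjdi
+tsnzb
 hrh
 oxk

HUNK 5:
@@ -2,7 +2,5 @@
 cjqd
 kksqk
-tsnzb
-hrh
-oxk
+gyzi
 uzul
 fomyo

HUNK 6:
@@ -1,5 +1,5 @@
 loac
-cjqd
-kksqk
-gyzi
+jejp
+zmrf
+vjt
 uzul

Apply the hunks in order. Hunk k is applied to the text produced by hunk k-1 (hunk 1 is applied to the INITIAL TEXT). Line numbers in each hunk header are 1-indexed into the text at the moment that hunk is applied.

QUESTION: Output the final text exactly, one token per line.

Hunk 1: at line 2 remove [pkjc,xmn] add [kksqk,bjdi,gcvjr] -> 11 lines: loac cjqd kksqk bjdi gcvjr jbxdw zimv lrco kahc uzul fomyo
Hunk 2: at line 3 remove [gcvjr,jbxdw,zimv] add [hrh] -> 9 lines: loac cjqd kksqk bjdi hrh lrco kahc uzul fomyo
Hunk 3: at line 4 remove [lrco,kahc] add [oxk] -> 8 lines: loac cjqd kksqk bjdi hrh oxk uzul fomyo
Hunk 4: at line 2 remove [bjdi] add [tsnzb] -> 8 lines: loac cjqd kksqk tsnzb hrh oxk uzul fomyo
Hunk 5: at line 2 remove [tsnzb,hrh,oxk] add [gyzi] -> 6 lines: loac cjqd kksqk gyzi uzul fomyo
Hunk 6: at line 1 remove [cjqd,kksqk,gyzi] add [jejp,zmrf,vjt] -> 6 lines: loac jejp zmrf vjt uzul fomyo

Answer: loac
jejp
zmrf
vjt
uzul
fomyo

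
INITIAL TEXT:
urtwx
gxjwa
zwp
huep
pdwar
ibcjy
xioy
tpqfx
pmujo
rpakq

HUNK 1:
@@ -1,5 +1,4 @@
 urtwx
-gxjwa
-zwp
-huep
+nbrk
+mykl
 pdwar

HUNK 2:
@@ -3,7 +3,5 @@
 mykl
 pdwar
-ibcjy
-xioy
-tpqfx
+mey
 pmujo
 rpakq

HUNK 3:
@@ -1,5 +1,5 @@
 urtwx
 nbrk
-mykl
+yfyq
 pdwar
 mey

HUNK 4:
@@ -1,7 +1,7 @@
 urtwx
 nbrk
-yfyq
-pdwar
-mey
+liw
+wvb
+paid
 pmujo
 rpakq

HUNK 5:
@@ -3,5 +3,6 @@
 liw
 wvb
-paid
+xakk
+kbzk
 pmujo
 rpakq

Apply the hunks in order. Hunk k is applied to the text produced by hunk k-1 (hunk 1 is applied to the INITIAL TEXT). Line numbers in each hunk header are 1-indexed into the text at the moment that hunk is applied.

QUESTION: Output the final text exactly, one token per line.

Answer: urtwx
nbrk
liw
wvb
xakk
kbzk
pmujo
rpakq

Derivation:
Hunk 1: at line 1 remove [gxjwa,zwp,huep] add [nbrk,mykl] -> 9 lines: urtwx nbrk mykl pdwar ibcjy xioy tpqfx pmujo rpakq
Hunk 2: at line 3 remove [ibcjy,xioy,tpqfx] add [mey] -> 7 lines: urtwx nbrk mykl pdwar mey pmujo rpakq
Hunk 3: at line 1 remove [mykl] add [yfyq] -> 7 lines: urtwx nbrk yfyq pdwar mey pmujo rpakq
Hunk 4: at line 1 remove [yfyq,pdwar,mey] add [liw,wvb,paid] -> 7 lines: urtwx nbrk liw wvb paid pmujo rpakq
Hunk 5: at line 3 remove [paid] add [xakk,kbzk] -> 8 lines: urtwx nbrk liw wvb xakk kbzk pmujo rpakq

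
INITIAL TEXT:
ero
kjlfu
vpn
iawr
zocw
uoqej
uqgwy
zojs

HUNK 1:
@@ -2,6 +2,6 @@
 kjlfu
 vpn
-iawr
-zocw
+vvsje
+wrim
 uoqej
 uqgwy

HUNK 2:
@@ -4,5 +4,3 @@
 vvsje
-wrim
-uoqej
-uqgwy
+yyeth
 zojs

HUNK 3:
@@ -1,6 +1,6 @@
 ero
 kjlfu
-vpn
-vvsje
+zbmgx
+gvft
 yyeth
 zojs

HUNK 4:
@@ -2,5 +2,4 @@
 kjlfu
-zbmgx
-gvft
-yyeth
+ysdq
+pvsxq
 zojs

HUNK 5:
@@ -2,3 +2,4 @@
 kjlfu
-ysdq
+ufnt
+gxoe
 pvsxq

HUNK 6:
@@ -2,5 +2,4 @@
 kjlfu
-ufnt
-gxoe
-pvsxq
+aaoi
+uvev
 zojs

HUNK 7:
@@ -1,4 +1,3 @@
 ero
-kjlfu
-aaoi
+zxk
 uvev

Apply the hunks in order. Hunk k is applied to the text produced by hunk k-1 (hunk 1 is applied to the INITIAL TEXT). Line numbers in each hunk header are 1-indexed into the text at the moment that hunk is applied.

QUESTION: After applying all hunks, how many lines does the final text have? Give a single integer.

Hunk 1: at line 2 remove [iawr,zocw] add [vvsje,wrim] -> 8 lines: ero kjlfu vpn vvsje wrim uoqej uqgwy zojs
Hunk 2: at line 4 remove [wrim,uoqej,uqgwy] add [yyeth] -> 6 lines: ero kjlfu vpn vvsje yyeth zojs
Hunk 3: at line 1 remove [vpn,vvsje] add [zbmgx,gvft] -> 6 lines: ero kjlfu zbmgx gvft yyeth zojs
Hunk 4: at line 2 remove [zbmgx,gvft,yyeth] add [ysdq,pvsxq] -> 5 lines: ero kjlfu ysdq pvsxq zojs
Hunk 5: at line 2 remove [ysdq] add [ufnt,gxoe] -> 6 lines: ero kjlfu ufnt gxoe pvsxq zojs
Hunk 6: at line 2 remove [ufnt,gxoe,pvsxq] add [aaoi,uvev] -> 5 lines: ero kjlfu aaoi uvev zojs
Hunk 7: at line 1 remove [kjlfu,aaoi] add [zxk] -> 4 lines: ero zxk uvev zojs
Final line count: 4

Answer: 4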